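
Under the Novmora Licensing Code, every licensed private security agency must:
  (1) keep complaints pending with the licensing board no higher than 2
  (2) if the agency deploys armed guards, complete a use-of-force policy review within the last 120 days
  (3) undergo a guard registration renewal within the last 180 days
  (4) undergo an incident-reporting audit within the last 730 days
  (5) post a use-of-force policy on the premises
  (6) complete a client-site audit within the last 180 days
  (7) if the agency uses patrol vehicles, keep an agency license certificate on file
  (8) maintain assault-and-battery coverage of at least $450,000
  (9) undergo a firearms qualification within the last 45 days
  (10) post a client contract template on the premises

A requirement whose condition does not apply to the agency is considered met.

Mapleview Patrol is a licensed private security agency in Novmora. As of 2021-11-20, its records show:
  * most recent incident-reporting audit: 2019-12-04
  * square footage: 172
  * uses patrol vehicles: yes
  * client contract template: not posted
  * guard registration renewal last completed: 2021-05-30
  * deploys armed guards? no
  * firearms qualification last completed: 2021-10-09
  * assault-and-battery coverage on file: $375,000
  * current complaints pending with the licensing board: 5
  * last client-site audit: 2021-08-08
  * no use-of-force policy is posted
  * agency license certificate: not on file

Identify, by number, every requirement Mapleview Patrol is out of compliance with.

1, 5, 7, 8, 10

1. complaints pending with the licensing board 5 > 2 → not met
2. condition 'deploys armed guards' does not hold → requirement n/a → met
3. guard registration renewal 174 days ago vs limit 180 → met
4. incident-reporting audit 717 days ago vs limit 730 → met
5. use-of-force policy absent → not met
6. client-site audit 104 days ago vs limit 180 → met
7. condition 'uses patrol vehicles' holds; agency license certificate absent → not met
8. assault-and-battery coverage $375,000 < $450,000 → not met
9. firearms qualification 42 days ago vs limit 45 → met
10. client contract template absent → not met
Not met: 1, 5, 7, 8, 10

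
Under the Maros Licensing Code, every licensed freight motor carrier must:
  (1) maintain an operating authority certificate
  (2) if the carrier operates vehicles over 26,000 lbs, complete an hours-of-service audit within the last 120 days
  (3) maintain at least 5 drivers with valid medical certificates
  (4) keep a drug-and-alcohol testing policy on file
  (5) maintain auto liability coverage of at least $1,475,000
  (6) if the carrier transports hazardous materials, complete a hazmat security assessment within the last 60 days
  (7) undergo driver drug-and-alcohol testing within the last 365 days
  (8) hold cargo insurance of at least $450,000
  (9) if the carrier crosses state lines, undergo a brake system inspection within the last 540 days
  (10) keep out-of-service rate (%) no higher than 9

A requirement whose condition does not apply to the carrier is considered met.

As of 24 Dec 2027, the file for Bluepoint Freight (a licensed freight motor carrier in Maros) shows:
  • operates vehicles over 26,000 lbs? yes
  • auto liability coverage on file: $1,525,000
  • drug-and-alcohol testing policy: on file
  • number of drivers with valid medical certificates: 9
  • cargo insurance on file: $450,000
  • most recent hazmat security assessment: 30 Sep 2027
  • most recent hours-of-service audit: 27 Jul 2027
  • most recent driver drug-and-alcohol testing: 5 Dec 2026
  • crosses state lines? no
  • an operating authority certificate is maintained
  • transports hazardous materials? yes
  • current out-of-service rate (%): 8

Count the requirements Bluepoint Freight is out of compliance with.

3

1. operating authority certificate present → met
2. condition 'operates vehicles over 26,000 lbs' holds; hours-of-service audit 150 days ago vs limit 120 → not met
3. drivers with valid medical certificates 9 ≥ 5 → met
4. drug-and-alcohol testing policy present → met
5. auto liability coverage $1,525,000 ≥ $1,475,000 → met
6. condition 'transports hazardous materials' holds; hazmat security assessment 85 days ago vs limit 60 → not met
7. driver drug-and-alcohol testing 384 days ago vs limit 365 → not met
8. cargo insurance $450,000 ≥ $450,000 → met
9. condition 'crosses state lines' does not hold → requirement n/a → met
10. out-of-service rate (%) 8 ≤ 9 → met
Not met: 3 of 10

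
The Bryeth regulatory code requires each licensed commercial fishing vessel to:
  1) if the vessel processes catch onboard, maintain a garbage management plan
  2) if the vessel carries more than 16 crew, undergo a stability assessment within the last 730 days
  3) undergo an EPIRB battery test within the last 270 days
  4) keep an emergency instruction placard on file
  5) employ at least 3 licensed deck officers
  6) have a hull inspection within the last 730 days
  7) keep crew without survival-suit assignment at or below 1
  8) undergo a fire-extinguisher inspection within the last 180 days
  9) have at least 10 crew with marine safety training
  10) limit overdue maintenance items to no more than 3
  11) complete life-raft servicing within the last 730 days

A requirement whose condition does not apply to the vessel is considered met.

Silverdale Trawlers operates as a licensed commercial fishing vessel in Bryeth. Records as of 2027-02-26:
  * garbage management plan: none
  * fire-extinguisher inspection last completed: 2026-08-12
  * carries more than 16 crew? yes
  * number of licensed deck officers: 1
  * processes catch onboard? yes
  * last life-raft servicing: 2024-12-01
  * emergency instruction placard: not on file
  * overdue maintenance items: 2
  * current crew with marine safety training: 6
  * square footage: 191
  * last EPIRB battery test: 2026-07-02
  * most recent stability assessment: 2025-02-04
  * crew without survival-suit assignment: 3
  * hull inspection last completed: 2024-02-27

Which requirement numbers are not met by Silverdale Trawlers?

1, 2, 4, 5, 6, 7, 8, 9, 11

1. condition 'processes catch onboard' holds; garbage management plan absent → not met
2. condition 'carries more than 16 crew' holds; stability assessment 752 days ago vs limit 730 → not met
3. EPIRB battery test 239 days ago vs limit 270 → met
4. emergency instruction placard absent → not met
5. licensed deck officers 1 < 3 → not met
6. hull inspection 1095 days ago vs limit 730 → not met
7. crew without survival-suit assignment 3 > 1 → not met
8. fire-extinguisher inspection 198 days ago vs limit 180 → not met
9. crew with marine safety training 6 < 10 → not met
10. overdue maintenance items 2 ≤ 3 → met
11. life-raft servicing 817 days ago vs limit 730 → not met
Not met: 1, 2, 4, 5, 6, 7, 8, 9, 11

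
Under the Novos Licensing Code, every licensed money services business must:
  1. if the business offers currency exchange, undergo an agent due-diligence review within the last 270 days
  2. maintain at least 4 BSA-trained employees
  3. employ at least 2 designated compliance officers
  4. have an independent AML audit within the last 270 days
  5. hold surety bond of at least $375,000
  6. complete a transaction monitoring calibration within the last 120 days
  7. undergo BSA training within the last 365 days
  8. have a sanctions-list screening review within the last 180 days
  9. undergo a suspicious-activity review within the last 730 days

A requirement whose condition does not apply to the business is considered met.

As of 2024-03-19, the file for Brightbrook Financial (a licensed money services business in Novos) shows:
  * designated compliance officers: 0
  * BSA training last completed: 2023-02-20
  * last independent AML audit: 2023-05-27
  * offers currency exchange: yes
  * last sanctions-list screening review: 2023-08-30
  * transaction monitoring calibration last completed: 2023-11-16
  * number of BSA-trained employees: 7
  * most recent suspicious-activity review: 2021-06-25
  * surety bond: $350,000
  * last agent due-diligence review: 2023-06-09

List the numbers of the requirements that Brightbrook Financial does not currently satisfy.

1. condition 'offers currency exchange' holds; agent due-diligence review 284 days ago vs limit 270 → not met
2. BSA-trained employees 7 ≥ 4 → met
3. designated compliance officers 0 < 2 → not met
4. independent AML audit 297 days ago vs limit 270 → not met
5. surety bond $350,000 < $375,000 → not met
6. transaction monitoring calibration 124 days ago vs limit 120 → not met
7. BSA training 393 days ago vs limit 365 → not met
8. sanctions-list screening review 202 days ago vs limit 180 → not met
9. suspicious-activity review 998 days ago vs limit 730 → not met
Not met: 1, 3, 4, 5, 6, 7, 8, 9

1, 3, 4, 5, 6, 7, 8, 9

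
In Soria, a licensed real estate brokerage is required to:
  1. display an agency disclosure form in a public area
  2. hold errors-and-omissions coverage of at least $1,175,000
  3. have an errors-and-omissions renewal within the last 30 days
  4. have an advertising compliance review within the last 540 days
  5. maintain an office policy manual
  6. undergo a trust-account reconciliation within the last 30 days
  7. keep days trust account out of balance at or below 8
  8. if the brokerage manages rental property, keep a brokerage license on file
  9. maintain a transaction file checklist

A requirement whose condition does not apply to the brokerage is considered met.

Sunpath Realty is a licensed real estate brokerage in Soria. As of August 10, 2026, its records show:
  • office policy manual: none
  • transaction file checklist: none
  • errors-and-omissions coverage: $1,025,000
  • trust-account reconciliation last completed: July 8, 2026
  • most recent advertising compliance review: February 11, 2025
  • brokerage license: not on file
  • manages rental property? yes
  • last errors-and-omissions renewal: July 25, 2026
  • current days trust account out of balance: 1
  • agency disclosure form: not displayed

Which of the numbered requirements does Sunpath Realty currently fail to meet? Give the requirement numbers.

1, 2, 4, 5, 6, 8, 9

1. agency disclosure form absent → not met
2. errors-and-omissions coverage $1,025,000 < $1,175,000 → not met
3. errors-and-omissions renewal 16 days ago vs limit 30 → met
4. advertising compliance review 545 days ago vs limit 540 → not met
5. office policy manual absent → not met
6. trust-account reconciliation 33 days ago vs limit 30 → not met
7. days trust account out of balance 1 ≤ 8 → met
8. condition 'manages rental property' holds; brokerage license absent → not met
9. transaction file checklist absent → not met
Not met: 1, 2, 4, 5, 6, 8, 9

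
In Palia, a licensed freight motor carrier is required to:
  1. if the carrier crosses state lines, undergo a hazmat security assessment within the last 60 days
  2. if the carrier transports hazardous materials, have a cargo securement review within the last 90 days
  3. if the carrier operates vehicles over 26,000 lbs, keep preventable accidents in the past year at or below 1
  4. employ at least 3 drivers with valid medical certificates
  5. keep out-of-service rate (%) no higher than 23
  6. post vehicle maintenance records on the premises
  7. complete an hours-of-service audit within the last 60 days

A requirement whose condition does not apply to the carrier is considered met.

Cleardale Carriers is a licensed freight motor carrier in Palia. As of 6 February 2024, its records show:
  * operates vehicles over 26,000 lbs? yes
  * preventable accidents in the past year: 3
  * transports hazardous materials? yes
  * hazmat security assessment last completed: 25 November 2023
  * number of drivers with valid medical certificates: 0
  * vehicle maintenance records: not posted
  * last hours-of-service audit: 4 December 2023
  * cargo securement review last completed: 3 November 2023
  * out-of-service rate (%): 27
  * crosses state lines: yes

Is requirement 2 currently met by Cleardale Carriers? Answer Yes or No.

2. condition 'transports hazardous materials' holds; cargo securement review 95 days ago vs limit 90 → not met

No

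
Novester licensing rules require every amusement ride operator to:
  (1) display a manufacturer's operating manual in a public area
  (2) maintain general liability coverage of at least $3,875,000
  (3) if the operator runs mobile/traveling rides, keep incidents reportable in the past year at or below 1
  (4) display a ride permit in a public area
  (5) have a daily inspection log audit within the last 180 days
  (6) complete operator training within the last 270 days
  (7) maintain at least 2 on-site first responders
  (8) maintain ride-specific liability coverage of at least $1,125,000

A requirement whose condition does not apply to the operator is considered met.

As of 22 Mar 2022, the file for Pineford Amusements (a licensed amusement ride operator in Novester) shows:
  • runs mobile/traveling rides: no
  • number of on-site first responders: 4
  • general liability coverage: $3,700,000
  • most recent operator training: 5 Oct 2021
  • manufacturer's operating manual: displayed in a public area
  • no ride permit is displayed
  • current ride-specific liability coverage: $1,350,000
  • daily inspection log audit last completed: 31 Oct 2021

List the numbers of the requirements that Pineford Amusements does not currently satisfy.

2, 4

1. manufacturer's operating manual present → met
2. general liability coverage $3,700,000 < $3,875,000 → not met
3. condition 'runs mobile/traveling rides' does not hold → requirement n/a → met
4. ride permit absent → not met
5. daily inspection log audit 142 days ago vs limit 180 → met
6. operator training 168 days ago vs limit 270 → met
7. on-site first responders 4 ≥ 2 → met
8. ride-specific liability coverage $1,350,000 ≥ $1,125,000 → met
Not met: 2, 4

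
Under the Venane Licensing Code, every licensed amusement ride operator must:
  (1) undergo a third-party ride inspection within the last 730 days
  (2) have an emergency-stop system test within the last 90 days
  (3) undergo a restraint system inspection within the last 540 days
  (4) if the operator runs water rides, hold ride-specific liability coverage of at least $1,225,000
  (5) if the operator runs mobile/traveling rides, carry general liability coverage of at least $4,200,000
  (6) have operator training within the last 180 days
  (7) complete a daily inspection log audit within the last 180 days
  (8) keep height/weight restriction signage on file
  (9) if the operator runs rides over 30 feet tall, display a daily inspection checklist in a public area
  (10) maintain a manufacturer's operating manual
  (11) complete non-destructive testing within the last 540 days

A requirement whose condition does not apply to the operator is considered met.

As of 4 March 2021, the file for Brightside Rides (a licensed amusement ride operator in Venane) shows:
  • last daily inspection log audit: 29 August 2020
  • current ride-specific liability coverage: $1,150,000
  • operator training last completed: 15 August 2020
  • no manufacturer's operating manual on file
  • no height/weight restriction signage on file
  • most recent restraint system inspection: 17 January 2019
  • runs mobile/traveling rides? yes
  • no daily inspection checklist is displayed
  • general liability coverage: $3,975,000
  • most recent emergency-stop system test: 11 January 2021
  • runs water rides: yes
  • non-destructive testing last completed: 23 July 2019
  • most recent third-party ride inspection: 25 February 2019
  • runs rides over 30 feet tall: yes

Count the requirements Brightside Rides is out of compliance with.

10

1. third-party ride inspection 738 days ago vs limit 730 → not met
2. emergency-stop system test 52 days ago vs limit 90 → met
3. restraint system inspection 777 days ago vs limit 540 → not met
4. condition 'runs water rides' holds; ride-specific liability coverage $1,150,000 < $1,225,000 → not met
5. condition 'runs mobile/traveling rides' holds; general liability coverage $3,975,000 < $4,200,000 → not met
6. operator training 201 days ago vs limit 180 → not met
7. daily inspection log audit 187 days ago vs limit 180 → not met
8. height/weight restriction signage absent → not met
9. condition 'runs rides over 30 feet tall' holds; daily inspection checklist absent → not met
10. manufacturer's operating manual absent → not met
11. non-destructive testing 590 days ago vs limit 540 → not met
Not met: 10 of 11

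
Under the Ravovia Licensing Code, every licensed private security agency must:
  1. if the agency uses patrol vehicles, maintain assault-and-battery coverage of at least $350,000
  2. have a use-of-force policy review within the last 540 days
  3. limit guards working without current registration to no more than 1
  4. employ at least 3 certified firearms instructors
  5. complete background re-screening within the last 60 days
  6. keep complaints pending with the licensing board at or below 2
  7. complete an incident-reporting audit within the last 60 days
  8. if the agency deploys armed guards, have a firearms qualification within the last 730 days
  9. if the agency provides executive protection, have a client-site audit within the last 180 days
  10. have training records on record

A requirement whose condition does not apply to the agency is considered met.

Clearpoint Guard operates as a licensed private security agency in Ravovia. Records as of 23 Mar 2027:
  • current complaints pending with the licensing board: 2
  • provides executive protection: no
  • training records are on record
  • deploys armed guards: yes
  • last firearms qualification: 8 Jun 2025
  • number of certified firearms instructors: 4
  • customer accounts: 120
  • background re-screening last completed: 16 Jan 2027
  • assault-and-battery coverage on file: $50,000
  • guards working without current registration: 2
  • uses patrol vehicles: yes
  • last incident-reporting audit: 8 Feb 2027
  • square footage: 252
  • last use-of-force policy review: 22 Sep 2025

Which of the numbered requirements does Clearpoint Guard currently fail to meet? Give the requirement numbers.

1, 2, 3, 5

1. condition 'uses patrol vehicles' holds; assault-and-battery coverage $50,000 < $350,000 → not met
2. use-of-force policy review 547 days ago vs limit 540 → not met
3. guards working without current registration 2 > 1 → not met
4. certified firearms instructors 4 ≥ 3 → met
5. background re-screening 66 days ago vs limit 60 → not met
6. complaints pending with the licensing board 2 ≤ 2 → met
7. incident-reporting audit 43 days ago vs limit 60 → met
8. condition 'deploys armed guards' holds; firearms qualification 653 days ago vs limit 730 → met
9. condition 'provides executive protection' does not hold → requirement n/a → met
10. training records present → met
Not met: 1, 2, 3, 5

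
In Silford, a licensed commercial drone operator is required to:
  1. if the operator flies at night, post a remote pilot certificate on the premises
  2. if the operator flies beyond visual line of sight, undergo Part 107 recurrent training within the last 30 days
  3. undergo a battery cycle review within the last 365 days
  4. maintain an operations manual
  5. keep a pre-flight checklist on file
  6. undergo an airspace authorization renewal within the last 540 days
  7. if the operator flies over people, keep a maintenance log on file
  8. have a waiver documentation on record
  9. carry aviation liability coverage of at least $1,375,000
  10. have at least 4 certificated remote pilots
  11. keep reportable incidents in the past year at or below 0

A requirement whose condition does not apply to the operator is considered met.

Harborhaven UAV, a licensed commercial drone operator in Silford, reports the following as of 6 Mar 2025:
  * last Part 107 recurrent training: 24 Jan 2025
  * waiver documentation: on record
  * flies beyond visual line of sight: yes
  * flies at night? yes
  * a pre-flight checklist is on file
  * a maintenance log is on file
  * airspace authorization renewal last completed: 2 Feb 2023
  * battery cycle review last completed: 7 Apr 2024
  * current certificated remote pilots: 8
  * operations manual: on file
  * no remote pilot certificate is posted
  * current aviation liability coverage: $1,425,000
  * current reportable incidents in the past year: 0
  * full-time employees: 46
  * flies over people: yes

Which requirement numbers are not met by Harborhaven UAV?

1, 2, 6

1. condition 'flies at night' holds; remote pilot certificate absent → not met
2. condition 'flies beyond visual line of sight' holds; Part 107 recurrent training 41 days ago vs limit 30 → not met
3. battery cycle review 333 days ago vs limit 365 → met
4. operations manual present → met
5. pre-flight checklist present → met
6. airspace authorization renewal 763 days ago vs limit 540 → not met
7. condition 'flies over people' holds; maintenance log present → met
8. waiver documentation present → met
9. aviation liability coverage $1,425,000 ≥ $1,375,000 → met
10. certificated remote pilots 8 ≥ 4 → met
11. reportable incidents in the past year 0 ≤ 0 → met
Not met: 1, 2, 6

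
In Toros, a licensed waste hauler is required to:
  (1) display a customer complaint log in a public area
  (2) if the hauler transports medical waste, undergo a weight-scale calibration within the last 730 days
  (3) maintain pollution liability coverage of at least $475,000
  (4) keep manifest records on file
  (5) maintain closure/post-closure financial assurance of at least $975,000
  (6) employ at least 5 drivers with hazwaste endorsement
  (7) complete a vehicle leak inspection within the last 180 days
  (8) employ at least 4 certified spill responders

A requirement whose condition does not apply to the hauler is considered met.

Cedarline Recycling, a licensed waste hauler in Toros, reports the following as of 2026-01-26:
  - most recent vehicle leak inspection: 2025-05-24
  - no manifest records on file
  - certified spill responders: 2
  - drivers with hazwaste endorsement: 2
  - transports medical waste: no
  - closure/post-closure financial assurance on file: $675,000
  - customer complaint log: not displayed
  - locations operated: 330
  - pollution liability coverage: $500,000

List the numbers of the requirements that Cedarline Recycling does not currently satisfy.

1. customer complaint log absent → not met
2. condition 'transports medical waste' does not hold → requirement n/a → met
3. pollution liability coverage $500,000 ≥ $475,000 → met
4. manifest records absent → not met
5. closure/post-closure financial assurance $675,000 < $975,000 → not met
6. drivers with hazwaste endorsement 2 < 5 → not met
7. vehicle leak inspection 247 days ago vs limit 180 → not met
8. certified spill responders 2 < 4 → not met
Not met: 1, 4, 5, 6, 7, 8

1, 4, 5, 6, 7, 8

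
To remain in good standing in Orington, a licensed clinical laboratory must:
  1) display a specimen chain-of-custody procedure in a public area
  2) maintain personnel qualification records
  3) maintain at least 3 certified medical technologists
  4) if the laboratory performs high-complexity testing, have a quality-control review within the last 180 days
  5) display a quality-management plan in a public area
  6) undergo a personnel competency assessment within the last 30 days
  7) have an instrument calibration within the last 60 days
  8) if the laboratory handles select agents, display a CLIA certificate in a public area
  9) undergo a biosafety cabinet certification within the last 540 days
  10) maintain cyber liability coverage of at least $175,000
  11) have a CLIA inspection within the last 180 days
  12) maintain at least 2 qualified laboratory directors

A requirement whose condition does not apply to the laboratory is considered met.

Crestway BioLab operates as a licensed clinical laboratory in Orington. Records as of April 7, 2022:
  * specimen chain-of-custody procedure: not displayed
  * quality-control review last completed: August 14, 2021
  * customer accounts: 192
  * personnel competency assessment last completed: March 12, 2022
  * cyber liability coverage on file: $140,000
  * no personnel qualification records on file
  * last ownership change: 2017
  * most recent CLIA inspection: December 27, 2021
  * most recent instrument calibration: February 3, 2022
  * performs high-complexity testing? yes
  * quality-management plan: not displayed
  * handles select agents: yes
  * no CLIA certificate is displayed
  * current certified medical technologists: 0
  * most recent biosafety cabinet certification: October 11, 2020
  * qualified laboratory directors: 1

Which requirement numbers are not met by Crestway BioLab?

1. specimen chain-of-custody procedure absent → not met
2. personnel qualification records absent → not met
3. certified medical technologists 0 < 3 → not met
4. condition 'performs high-complexity testing' holds; quality-control review 236 days ago vs limit 180 → not met
5. quality-management plan absent → not met
6. personnel competency assessment 26 days ago vs limit 30 → met
7. instrument calibration 63 days ago vs limit 60 → not met
8. condition 'handles select agents' holds; CLIA certificate absent → not met
9. biosafety cabinet certification 543 days ago vs limit 540 → not met
10. cyber liability coverage $140,000 < $175,000 → not met
11. CLIA inspection 101 days ago vs limit 180 → met
12. qualified laboratory directors 1 < 2 → not met
Not met: 1, 2, 3, 4, 5, 7, 8, 9, 10, 12

1, 2, 3, 4, 5, 7, 8, 9, 10, 12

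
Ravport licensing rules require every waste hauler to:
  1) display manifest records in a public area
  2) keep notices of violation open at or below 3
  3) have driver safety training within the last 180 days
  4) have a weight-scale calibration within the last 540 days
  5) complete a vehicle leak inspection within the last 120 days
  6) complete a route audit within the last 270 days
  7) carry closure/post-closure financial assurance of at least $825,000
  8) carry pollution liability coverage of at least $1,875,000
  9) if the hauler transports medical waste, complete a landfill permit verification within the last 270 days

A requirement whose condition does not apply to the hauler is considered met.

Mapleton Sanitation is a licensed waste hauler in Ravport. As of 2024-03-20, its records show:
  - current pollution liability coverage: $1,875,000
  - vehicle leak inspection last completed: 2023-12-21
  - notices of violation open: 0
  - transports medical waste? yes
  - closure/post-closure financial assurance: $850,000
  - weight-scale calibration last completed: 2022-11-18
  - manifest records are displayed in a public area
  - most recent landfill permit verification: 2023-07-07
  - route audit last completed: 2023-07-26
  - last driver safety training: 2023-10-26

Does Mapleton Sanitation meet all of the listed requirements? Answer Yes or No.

Yes

1. manifest records present → met
2. notices of violation open 0 ≤ 3 → met
3. driver safety training 146 days ago vs limit 180 → met
4. weight-scale calibration 488 days ago vs limit 540 → met
5. vehicle leak inspection 90 days ago vs limit 120 → met
6. route audit 238 days ago vs limit 270 → met
7. closure/post-closure financial assurance $850,000 ≥ $825,000 → met
8. pollution liability coverage $1,875,000 ≥ $1,875,000 → met
9. condition 'transports medical waste' holds; landfill permit verification 257 days ago vs limit 270 → met
All met.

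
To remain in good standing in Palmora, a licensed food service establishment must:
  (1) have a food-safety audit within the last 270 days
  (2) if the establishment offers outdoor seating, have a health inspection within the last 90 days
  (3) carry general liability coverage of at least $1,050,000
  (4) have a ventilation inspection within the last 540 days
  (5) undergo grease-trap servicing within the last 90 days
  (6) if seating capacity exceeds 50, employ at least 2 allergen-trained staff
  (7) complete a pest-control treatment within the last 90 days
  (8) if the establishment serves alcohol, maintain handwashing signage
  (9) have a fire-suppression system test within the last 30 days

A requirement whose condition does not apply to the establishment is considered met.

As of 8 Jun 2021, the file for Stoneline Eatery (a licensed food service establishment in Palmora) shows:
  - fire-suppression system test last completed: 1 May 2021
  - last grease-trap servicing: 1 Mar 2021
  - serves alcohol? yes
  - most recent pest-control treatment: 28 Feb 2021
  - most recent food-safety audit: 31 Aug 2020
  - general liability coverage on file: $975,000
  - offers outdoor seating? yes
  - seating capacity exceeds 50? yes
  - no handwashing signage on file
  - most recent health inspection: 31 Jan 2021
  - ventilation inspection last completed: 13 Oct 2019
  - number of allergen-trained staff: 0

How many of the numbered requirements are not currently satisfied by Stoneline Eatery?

1. food-safety audit 281 days ago vs limit 270 → not met
2. condition 'offers outdoor seating' holds; health inspection 128 days ago vs limit 90 → not met
3. general liability coverage $975,000 < $1,050,000 → not met
4. ventilation inspection 604 days ago vs limit 540 → not met
5. grease-trap servicing 99 days ago vs limit 90 → not met
6. condition 'seating capacity exceeds 50' holds; allergen-trained staff 0 < 2 → not met
7. pest-control treatment 100 days ago vs limit 90 → not met
8. condition 'serves alcohol' holds; handwashing signage absent → not met
9. fire-suppression system test 38 days ago vs limit 30 → not met
Not met: 9 of 9

9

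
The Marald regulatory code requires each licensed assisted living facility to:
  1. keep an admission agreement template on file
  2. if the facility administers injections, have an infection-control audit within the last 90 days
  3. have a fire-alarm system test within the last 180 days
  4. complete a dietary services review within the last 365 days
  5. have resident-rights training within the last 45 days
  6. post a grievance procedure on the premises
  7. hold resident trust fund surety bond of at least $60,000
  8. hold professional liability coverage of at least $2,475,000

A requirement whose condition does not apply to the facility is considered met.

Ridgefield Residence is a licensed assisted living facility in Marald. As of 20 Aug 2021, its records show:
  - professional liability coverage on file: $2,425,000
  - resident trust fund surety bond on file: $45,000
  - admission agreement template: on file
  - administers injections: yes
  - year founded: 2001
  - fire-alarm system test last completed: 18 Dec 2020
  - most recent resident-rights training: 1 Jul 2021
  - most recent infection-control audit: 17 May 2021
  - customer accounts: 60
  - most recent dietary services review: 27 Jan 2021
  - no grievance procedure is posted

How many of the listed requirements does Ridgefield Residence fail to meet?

6

1. admission agreement template present → met
2. condition 'administers injections' holds; infection-control audit 95 days ago vs limit 90 → not met
3. fire-alarm system test 245 days ago vs limit 180 → not met
4. dietary services review 205 days ago vs limit 365 → met
5. resident-rights training 50 days ago vs limit 45 → not met
6. grievance procedure absent → not met
7. resident trust fund surety bond $45,000 < $60,000 → not met
8. professional liability coverage $2,425,000 < $2,475,000 → not met
Not met: 6 of 8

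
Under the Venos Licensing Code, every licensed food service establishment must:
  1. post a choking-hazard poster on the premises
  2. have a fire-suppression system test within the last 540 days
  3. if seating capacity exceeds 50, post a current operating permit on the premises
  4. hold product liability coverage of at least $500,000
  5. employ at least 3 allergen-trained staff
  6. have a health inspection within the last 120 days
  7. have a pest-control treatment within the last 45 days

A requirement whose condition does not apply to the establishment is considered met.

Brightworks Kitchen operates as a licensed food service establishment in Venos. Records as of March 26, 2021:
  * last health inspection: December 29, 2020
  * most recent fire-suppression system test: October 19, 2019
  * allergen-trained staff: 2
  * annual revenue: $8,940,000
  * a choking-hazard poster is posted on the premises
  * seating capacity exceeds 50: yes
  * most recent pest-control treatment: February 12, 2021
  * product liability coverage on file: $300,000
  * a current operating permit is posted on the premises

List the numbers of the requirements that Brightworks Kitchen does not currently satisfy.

4, 5

1. choking-hazard poster present → met
2. fire-suppression system test 524 days ago vs limit 540 → met
3. condition 'seating capacity exceeds 50' holds; current operating permit present → met
4. product liability coverage $300,000 < $500,000 → not met
5. allergen-trained staff 2 < 3 → not met
6. health inspection 87 days ago vs limit 120 → met
7. pest-control treatment 42 days ago vs limit 45 → met
Not met: 4, 5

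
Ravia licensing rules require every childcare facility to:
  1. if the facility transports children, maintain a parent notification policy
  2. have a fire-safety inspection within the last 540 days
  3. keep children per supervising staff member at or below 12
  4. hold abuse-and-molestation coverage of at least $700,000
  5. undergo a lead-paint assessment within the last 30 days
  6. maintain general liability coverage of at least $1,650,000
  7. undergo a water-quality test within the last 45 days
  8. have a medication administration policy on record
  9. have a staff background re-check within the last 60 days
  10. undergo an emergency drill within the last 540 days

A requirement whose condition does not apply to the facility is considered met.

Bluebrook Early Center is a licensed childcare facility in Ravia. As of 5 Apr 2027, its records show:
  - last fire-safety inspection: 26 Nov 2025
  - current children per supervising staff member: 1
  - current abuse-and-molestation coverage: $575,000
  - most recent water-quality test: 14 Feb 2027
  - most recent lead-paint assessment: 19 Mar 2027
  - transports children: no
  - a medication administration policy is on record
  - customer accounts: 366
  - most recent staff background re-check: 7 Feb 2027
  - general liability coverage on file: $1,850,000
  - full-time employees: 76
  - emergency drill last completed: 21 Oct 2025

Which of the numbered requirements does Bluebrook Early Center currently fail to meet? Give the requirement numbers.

1. condition 'transports children' does not hold → requirement n/a → met
2. fire-safety inspection 495 days ago vs limit 540 → met
3. children per supervising staff member 1 ≤ 12 → met
4. abuse-and-molestation coverage $575,000 < $700,000 → not met
5. lead-paint assessment 17 days ago vs limit 30 → met
6. general liability coverage $1,850,000 ≥ $1,650,000 → met
7. water-quality test 50 days ago vs limit 45 → not met
8. medication administration policy present → met
9. staff background re-check 57 days ago vs limit 60 → met
10. emergency drill 531 days ago vs limit 540 → met
Not met: 4, 7

4, 7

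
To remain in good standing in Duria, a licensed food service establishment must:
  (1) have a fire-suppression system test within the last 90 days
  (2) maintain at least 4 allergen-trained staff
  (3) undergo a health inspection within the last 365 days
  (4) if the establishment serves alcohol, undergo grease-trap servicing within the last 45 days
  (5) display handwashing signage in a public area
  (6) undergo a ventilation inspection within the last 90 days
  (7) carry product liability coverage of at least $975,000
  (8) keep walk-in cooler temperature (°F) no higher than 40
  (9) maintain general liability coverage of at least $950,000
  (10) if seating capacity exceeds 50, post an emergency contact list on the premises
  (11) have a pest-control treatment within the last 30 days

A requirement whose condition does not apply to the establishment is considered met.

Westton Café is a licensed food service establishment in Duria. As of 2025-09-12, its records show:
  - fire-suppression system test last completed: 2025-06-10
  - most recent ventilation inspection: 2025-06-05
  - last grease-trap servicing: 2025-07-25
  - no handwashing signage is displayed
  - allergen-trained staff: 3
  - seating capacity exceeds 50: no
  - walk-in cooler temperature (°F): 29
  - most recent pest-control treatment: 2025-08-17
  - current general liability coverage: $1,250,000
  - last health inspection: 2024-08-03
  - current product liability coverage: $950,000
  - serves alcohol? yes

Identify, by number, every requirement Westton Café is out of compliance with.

1, 2, 3, 4, 5, 6, 7

1. fire-suppression system test 94 days ago vs limit 90 → not met
2. allergen-trained staff 3 < 4 → not met
3. health inspection 405 days ago vs limit 365 → not met
4. condition 'serves alcohol' holds; grease-trap servicing 49 days ago vs limit 45 → not met
5. handwashing signage absent → not met
6. ventilation inspection 99 days ago vs limit 90 → not met
7. product liability coverage $950,000 < $975,000 → not met
8. walk-in cooler temperature (°F) 29 ≤ 40 → met
9. general liability coverage $1,250,000 ≥ $950,000 → met
10. condition 'seating capacity exceeds 50' does not hold → requirement n/a → met
11. pest-control treatment 26 days ago vs limit 30 → met
Not met: 1, 2, 3, 4, 5, 6, 7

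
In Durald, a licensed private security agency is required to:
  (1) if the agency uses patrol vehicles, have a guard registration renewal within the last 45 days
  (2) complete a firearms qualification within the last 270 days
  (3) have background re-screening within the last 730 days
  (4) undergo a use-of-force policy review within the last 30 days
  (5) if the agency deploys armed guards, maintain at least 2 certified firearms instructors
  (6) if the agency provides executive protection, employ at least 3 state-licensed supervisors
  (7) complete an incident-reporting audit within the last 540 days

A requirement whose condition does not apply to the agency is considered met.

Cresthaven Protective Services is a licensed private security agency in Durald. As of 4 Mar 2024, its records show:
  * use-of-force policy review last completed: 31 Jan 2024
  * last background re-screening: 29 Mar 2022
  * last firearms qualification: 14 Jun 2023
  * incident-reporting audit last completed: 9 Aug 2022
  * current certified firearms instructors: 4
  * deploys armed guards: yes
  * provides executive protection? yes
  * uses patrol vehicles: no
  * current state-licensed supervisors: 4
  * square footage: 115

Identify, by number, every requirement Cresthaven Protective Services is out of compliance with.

4, 7

1. condition 'uses patrol vehicles' does not hold → requirement n/a → met
2. firearms qualification 264 days ago vs limit 270 → met
3. background re-screening 706 days ago vs limit 730 → met
4. use-of-force policy review 33 days ago vs limit 30 → not met
5. condition 'deploys armed guards' holds; certified firearms instructors 4 ≥ 2 → met
6. condition 'provides executive protection' holds; state-licensed supervisors 4 ≥ 3 → met
7. incident-reporting audit 573 days ago vs limit 540 → not met
Not met: 4, 7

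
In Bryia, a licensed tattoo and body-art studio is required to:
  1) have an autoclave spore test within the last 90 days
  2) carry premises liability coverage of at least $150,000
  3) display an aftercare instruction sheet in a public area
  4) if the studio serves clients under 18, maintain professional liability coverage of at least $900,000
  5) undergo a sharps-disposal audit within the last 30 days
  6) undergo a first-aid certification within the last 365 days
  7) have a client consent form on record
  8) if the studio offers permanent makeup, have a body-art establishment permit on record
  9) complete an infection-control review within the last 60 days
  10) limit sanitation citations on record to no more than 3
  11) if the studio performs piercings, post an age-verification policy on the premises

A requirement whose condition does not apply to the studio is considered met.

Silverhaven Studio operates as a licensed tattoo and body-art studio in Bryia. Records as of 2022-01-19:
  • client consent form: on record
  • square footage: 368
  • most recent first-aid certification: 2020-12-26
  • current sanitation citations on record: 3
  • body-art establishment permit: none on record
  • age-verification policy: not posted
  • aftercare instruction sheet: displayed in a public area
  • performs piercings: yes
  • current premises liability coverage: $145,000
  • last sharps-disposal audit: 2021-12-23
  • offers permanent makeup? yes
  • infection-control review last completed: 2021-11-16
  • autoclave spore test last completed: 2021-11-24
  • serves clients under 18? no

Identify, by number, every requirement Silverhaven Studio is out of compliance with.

2, 6, 8, 9, 11

1. autoclave spore test 56 days ago vs limit 90 → met
2. premises liability coverage $145,000 < $150,000 → not met
3. aftercare instruction sheet present → met
4. condition 'serves clients under 18' does not hold → requirement n/a → met
5. sharps-disposal audit 27 days ago vs limit 30 → met
6. first-aid certification 389 days ago vs limit 365 → not met
7. client consent form present → met
8. condition 'offers permanent makeup' holds; body-art establishment permit absent → not met
9. infection-control review 64 days ago vs limit 60 → not met
10. sanitation citations on record 3 ≤ 3 → met
11. condition 'performs piercings' holds; age-verification policy absent → not met
Not met: 2, 6, 8, 9, 11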